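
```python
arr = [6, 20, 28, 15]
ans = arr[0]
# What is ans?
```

Answer: 6

Derivation:
Trace (tracking ans):
arr = [6, 20, 28, 15]  # -> arr = [6, 20, 28, 15]
ans = arr[0]  # -> ans = 6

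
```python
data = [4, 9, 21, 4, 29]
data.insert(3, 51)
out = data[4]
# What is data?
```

Answer: [4, 9, 21, 51, 4, 29]

Derivation:
Trace (tracking data):
data = [4, 9, 21, 4, 29]  # -> data = [4, 9, 21, 4, 29]
data.insert(3, 51)  # -> data = [4, 9, 21, 51, 4, 29]
out = data[4]  # -> out = 4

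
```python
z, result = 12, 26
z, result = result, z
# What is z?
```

Answer: 26

Derivation:
Trace (tracking z):
z, result = (12, 26)  # -> z = 12, result = 26
z, result = (result, z)  # -> z = 26, result = 12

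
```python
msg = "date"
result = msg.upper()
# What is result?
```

Answer: 'DATE'

Derivation:
Trace (tracking result):
msg = 'date'  # -> msg = 'date'
result = msg.upper()  # -> result = 'DATE'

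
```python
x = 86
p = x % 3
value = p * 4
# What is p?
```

Answer: 2

Derivation:
Trace (tracking p):
x = 86  # -> x = 86
p = x % 3  # -> p = 2
value = p * 4  # -> value = 8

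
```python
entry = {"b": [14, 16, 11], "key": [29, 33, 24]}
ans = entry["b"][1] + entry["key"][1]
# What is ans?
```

Answer: 49

Derivation:
Trace (tracking ans):
entry = {'b': [14, 16, 11], 'key': [29, 33, 24]}  # -> entry = {'b': [14, 16, 11], 'key': [29, 33, 24]}
ans = entry['b'][1] + entry['key'][1]  # -> ans = 49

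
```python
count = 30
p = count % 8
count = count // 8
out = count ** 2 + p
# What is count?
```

Trace (tracking count):
count = 30  # -> count = 30
p = count % 8  # -> p = 6
count = count // 8  # -> count = 3
out = count ** 2 + p  # -> out = 15

Answer: 3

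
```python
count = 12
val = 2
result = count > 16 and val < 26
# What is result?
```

Answer: False

Derivation:
Trace (tracking result):
count = 12  # -> count = 12
val = 2  # -> val = 2
result = count > 16 and val < 26  # -> result = False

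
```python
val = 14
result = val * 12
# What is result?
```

Answer: 168

Derivation:
Trace (tracking result):
val = 14  # -> val = 14
result = val * 12  # -> result = 168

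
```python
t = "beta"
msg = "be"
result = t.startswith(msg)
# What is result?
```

Trace (tracking result):
t = 'beta'  # -> t = 'beta'
msg = 'be'  # -> msg = 'be'
result = t.startswith(msg)  # -> result = True

Answer: True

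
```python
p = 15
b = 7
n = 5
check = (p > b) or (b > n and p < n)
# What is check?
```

Trace (tracking check):
p = 15  # -> p = 15
b = 7  # -> b = 7
n = 5  # -> n = 5
check = p > b or (b > n and p < n)  # -> check = True

Answer: True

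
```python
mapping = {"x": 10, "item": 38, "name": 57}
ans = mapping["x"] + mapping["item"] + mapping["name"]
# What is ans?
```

Answer: 105

Derivation:
Trace (tracking ans):
mapping = {'x': 10, 'item': 38, 'name': 57}  # -> mapping = {'x': 10, 'item': 38, 'name': 57}
ans = mapping['x'] + mapping['item'] + mapping['name']  # -> ans = 105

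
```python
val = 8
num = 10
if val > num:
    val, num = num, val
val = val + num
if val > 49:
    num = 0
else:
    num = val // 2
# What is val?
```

Trace (tracking val):
val = 8  # -> val = 8
num = 10  # -> num = 10
if val > num:  # condition is False
val = val + num  # -> val = 18
if val > 49:  # condition is False
else:
    num = val // 2  # -> num = 9

Answer: 18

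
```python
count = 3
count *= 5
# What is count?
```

Trace (tracking count):
count = 3  # -> count = 3
count *= 5  # -> count = 15

Answer: 15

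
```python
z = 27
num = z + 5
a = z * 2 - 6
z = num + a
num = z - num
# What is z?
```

Answer: 80

Derivation:
Trace (tracking z):
z = 27  # -> z = 27
num = z + 5  # -> num = 32
a = z * 2 - 6  # -> a = 48
z = num + a  # -> z = 80
num = z - num  # -> num = 48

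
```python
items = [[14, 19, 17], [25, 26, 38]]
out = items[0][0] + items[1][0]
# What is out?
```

Trace (tracking out):
items = [[14, 19, 17], [25, 26, 38]]  # -> items = [[14, 19, 17], [25, 26, 38]]
out = items[0][0] + items[1][0]  # -> out = 39

Answer: 39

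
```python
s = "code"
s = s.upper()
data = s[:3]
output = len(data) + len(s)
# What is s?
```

Answer: 'CODE'

Derivation:
Trace (tracking s):
s = 'code'  # -> s = 'code'
s = s.upper()  # -> s = 'CODE'
data = s[:3]  # -> data = 'COD'
output = len(data) + len(s)  # -> output = 7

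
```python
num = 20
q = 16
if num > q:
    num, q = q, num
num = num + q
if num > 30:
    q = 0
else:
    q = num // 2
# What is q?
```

Trace (tracking q):
num = 20  # -> num = 20
q = 16  # -> q = 16
if num > q:  # condition is True
    num, q = (q, num)  # -> num = 16, q = 20
num = num + q  # -> num = 36
if num > 30:  # condition is True
    q = 0  # -> q = 0

Answer: 0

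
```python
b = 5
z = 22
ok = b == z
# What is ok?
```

Trace (tracking ok):
b = 5  # -> b = 5
z = 22  # -> z = 22
ok = b == z  # -> ok = False

Answer: False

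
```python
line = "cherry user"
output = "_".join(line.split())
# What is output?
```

Trace (tracking output):
line = 'cherry user'  # -> line = 'cherry user'
output = '_'.join(line.split())  # -> output = 'cherry_user'

Answer: 'cherry_user'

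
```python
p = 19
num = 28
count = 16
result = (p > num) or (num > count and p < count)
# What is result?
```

Answer: False

Derivation:
Trace (tracking result):
p = 19  # -> p = 19
num = 28  # -> num = 28
count = 16  # -> count = 16
result = p > num or (num > count and p < count)  # -> result = False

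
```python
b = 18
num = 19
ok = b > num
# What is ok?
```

Answer: False

Derivation:
Trace (tracking ok):
b = 18  # -> b = 18
num = 19  # -> num = 19
ok = b > num  # -> ok = False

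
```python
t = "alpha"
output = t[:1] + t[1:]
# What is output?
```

Trace (tracking output):
t = 'alpha'  # -> t = 'alpha'
output = t[:1] + t[1:]  # -> output = 'alpha'

Answer: 'alpha'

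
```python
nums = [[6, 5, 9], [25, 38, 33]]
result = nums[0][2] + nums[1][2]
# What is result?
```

Trace (tracking result):
nums = [[6, 5, 9], [25, 38, 33]]  # -> nums = [[6, 5, 9], [25, 38, 33]]
result = nums[0][2] + nums[1][2]  # -> result = 42

Answer: 42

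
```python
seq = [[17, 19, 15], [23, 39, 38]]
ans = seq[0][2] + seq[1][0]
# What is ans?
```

Answer: 38

Derivation:
Trace (tracking ans):
seq = [[17, 19, 15], [23, 39, 38]]  # -> seq = [[17, 19, 15], [23, 39, 38]]
ans = seq[0][2] + seq[1][0]  # -> ans = 38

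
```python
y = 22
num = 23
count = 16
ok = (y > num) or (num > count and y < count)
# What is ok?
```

Trace (tracking ok):
y = 22  # -> y = 22
num = 23  # -> num = 23
count = 16  # -> count = 16
ok = y > num or (num > count and y < count)  # -> ok = False

Answer: False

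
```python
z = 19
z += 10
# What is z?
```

Answer: 29

Derivation:
Trace (tracking z):
z = 19  # -> z = 19
z += 10  # -> z = 29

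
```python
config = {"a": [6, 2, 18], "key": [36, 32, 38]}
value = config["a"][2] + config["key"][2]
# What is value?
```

Answer: 56

Derivation:
Trace (tracking value):
config = {'a': [6, 2, 18], 'key': [36, 32, 38]}  # -> config = {'a': [6, 2, 18], 'key': [36, 32, 38]}
value = config['a'][2] + config['key'][2]  # -> value = 56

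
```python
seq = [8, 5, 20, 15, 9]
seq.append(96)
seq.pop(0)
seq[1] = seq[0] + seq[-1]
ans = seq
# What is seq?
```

Answer: [5, 101, 15, 9, 96]

Derivation:
Trace (tracking seq):
seq = [8, 5, 20, 15, 9]  # -> seq = [8, 5, 20, 15, 9]
seq.append(96)  # -> seq = [8, 5, 20, 15, 9, 96]
seq.pop(0)  # -> seq = [5, 20, 15, 9, 96]
seq[1] = seq[0] + seq[-1]  # -> seq = [5, 101, 15, 9, 96]
ans = seq  # -> ans = [5, 101, 15, 9, 96]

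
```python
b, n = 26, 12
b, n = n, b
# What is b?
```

Trace (tracking b):
b, n = (26, 12)  # -> b = 26, n = 12
b, n = (n, b)  # -> b = 12, n = 26

Answer: 12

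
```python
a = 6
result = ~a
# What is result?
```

Trace (tracking result):
a = 6  # -> a = 6
result = ~a  # -> result = -7

Answer: -7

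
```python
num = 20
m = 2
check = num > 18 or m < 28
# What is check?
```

Answer: True

Derivation:
Trace (tracking check):
num = 20  # -> num = 20
m = 2  # -> m = 2
check = num > 18 or m < 28  # -> check = True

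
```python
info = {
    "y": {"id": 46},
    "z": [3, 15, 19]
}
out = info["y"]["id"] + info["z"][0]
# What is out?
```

Trace (tracking out):
info = {'y': {'id': 46}, 'z': [3, 15, 19]}  # -> info = {'y': {'id': 46}, 'z': [3, 15, 19]}
out = info['y']['id'] + info['z'][0]  # -> out = 49

Answer: 49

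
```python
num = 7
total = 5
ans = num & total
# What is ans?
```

Trace (tracking ans):
num = 7  # -> num = 7
total = 5  # -> total = 5
ans = num & total  # -> ans = 5

Answer: 5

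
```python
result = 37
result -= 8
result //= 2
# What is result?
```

Trace (tracking result):
result = 37  # -> result = 37
result -= 8  # -> result = 29
result //= 2  # -> result = 14

Answer: 14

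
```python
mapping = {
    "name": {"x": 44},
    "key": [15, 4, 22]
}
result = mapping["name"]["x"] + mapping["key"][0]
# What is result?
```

Answer: 59

Derivation:
Trace (tracking result):
mapping = {'name': {'x': 44}, 'key': [15, 4, 22]}  # -> mapping = {'name': {'x': 44}, 'key': [15, 4, 22]}
result = mapping['name']['x'] + mapping['key'][0]  # -> result = 59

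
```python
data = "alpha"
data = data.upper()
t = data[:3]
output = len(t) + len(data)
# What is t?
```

Trace (tracking t):
data = 'alpha'  # -> data = 'alpha'
data = data.upper()  # -> data = 'ALPHA'
t = data[:3]  # -> t = 'ALP'
output = len(t) + len(data)  # -> output = 8

Answer: 'ALP'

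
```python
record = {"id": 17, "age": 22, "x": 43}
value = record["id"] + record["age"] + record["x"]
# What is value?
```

Trace (tracking value):
record = {'id': 17, 'age': 22, 'x': 43}  # -> record = {'id': 17, 'age': 22, 'x': 43}
value = record['id'] + record['age'] + record['x']  # -> value = 82

Answer: 82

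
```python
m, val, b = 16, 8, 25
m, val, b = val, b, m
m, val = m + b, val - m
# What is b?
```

Trace (tracking b):
m, val, b = (16, 8, 25)  # -> m = 16, val = 8, b = 25
m, val, b = (val, b, m)  # -> m = 8, val = 25, b = 16
m, val = (m + b, val - m)  # -> m = 24, val = 17

Answer: 16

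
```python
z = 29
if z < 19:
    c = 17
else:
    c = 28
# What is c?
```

Answer: 28

Derivation:
Trace (tracking c):
z = 29  # -> z = 29
if z < 19:  # condition is False
else:
    c = 28  # -> c = 28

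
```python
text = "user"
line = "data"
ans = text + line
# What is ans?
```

Answer: 'userdata'

Derivation:
Trace (tracking ans):
text = 'user'  # -> text = 'user'
line = 'data'  # -> line = 'data'
ans = text + line  # -> ans = 'userdata'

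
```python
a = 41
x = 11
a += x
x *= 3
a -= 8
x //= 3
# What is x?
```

Answer: 11

Derivation:
Trace (tracking x):
a = 41  # -> a = 41
x = 11  # -> x = 11
a += x  # -> a = 52
x *= 3  # -> x = 33
a -= 8  # -> a = 44
x //= 3  # -> x = 11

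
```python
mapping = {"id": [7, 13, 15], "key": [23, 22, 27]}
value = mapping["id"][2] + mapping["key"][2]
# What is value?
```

Trace (tracking value):
mapping = {'id': [7, 13, 15], 'key': [23, 22, 27]}  # -> mapping = {'id': [7, 13, 15], 'key': [23, 22, 27]}
value = mapping['id'][2] + mapping['key'][2]  # -> value = 42

Answer: 42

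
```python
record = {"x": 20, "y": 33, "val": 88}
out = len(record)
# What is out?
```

Trace (tracking out):
record = {'x': 20, 'y': 33, 'val': 88}  # -> record = {'x': 20, 'y': 33, 'val': 88}
out = len(record)  # -> out = 3

Answer: 3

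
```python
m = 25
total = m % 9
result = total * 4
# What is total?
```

Trace (tracking total):
m = 25  # -> m = 25
total = m % 9  # -> total = 7
result = total * 4  # -> result = 28

Answer: 7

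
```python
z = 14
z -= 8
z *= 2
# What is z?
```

Trace (tracking z):
z = 14  # -> z = 14
z -= 8  # -> z = 6
z *= 2  # -> z = 12

Answer: 12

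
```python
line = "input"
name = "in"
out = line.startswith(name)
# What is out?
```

Answer: True

Derivation:
Trace (tracking out):
line = 'input'  # -> line = 'input'
name = 'in'  # -> name = 'in'
out = line.startswith(name)  # -> out = True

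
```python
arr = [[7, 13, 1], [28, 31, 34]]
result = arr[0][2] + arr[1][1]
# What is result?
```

Trace (tracking result):
arr = [[7, 13, 1], [28, 31, 34]]  # -> arr = [[7, 13, 1], [28, 31, 34]]
result = arr[0][2] + arr[1][1]  # -> result = 32

Answer: 32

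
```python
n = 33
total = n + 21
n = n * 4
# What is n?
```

Answer: 132

Derivation:
Trace (tracking n):
n = 33  # -> n = 33
total = n + 21  # -> total = 54
n = n * 4  # -> n = 132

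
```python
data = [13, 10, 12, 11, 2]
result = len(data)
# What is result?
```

Answer: 5

Derivation:
Trace (tracking result):
data = [13, 10, 12, 11, 2]  # -> data = [13, 10, 12, 11, 2]
result = len(data)  # -> result = 5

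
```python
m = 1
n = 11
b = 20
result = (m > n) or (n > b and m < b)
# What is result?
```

Trace (tracking result):
m = 1  # -> m = 1
n = 11  # -> n = 11
b = 20  # -> b = 20
result = m > n or (n > b and m < b)  # -> result = False

Answer: False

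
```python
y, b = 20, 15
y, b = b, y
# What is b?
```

Answer: 20

Derivation:
Trace (tracking b):
y, b = (20, 15)  # -> y = 20, b = 15
y, b = (b, y)  # -> y = 15, b = 20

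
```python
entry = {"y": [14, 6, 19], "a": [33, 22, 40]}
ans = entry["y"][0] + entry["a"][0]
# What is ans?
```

Answer: 47

Derivation:
Trace (tracking ans):
entry = {'y': [14, 6, 19], 'a': [33, 22, 40]}  # -> entry = {'y': [14, 6, 19], 'a': [33, 22, 40]}
ans = entry['y'][0] + entry['a'][0]  # -> ans = 47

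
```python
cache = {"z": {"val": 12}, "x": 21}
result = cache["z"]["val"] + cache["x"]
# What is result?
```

Answer: 33

Derivation:
Trace (tracking result):
cache = {'z': {'val': 12}, 'x': 21}  # -> cache = {'z': {'val': 12}, 'x': 21}
result = cache['z']['val'] + cache['x']  # -> result = 33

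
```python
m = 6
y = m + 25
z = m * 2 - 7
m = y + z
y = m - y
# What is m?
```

Answer: 36

Derivation:
Trace (tracking m):
m = 6  # -> m = 6
y = m + 25  # -> y = 31
z = m * 2 - 7  # -> z = 5
m = y + z  # -> m = 36
y = m - y  # -> y = 5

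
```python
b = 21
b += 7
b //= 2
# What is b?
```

Trace (tracking b):
b = 21  # -> b = 21
b += 7  # -> b = 28
b //= 2  # -> b = 14

Answer: 14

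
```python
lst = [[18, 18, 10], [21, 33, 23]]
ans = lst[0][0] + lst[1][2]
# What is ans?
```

Answer: 41

Derivation:
Trace (tracking ans):
lst = [[18, 18, 10], [21, 33, 23]]  # -> lst = [[18, 18, 10], [21, 33, 23]]
ans = lst[0][0] + lst[1][2]  # -> ans = 41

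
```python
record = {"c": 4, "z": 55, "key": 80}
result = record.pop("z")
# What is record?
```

Trace (tracking record):
record = {'c': 4, 'z': 55, 'key': 80}  # -> record = {'c': 4, 'z': 55, 'key': 80}
result = record.pop('z')  # -> result = 55

Answer: {'c': 4, 'key': 80}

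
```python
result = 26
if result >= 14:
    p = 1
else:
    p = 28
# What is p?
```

Trace (tracking p):
result = 26  # -> result = 26
if result >= 14:  # condition is True
    p = 1  # -> p = 1

Answer: 1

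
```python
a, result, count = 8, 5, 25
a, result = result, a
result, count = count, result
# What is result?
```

Answer: 25

Derivation:
Trace (tracking result):
a, result, count = (8, 5, 25)  # -> a = 8, result = 5, count = 25
a, result = (result, a)  # -> a = 5, result = 8
result, count = (count, result)  # -> result = 25, count = 8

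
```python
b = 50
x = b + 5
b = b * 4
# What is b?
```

Trace (tracking b):
b = 50  # -> b = 50
x = b + 5  # -> x = 55
b = b * 4  # -> b = 200

Answer: 200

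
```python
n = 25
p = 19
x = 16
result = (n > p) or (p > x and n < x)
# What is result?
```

Trace (tracking result):
n = 25  # -> n = 25
p = 19  # -> p = 19
x = 16  # -> x = 16
result = n > p or (p > x and n < x)  # -> result = True

Answer: True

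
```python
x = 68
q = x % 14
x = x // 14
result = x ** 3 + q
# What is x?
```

Answer: 4

Derivation:
Trace (tracking x):
x = 68  # -> x = 68
q = x % 14  # -> q = 12
x = x // 14  # -> x = 4
result = x ** 3 + q  # -> result = 76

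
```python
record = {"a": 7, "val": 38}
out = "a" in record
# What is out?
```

Answer: True

Derivation:
Trace (tracking out):
record = {'a': 7, 'val': 38}  # -> record = {'a': 7, 'val': 38}
out = 'a' in record  # -> out = True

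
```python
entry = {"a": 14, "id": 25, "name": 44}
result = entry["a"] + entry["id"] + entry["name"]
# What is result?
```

Answer: 83

Derivation:
Trace (tracking result):
entry = {'a': 14, 'id': 25, 'name': 44}  # -> entry = {'a': 14, 'id': 25, 'name': 44}
result = entry['a'] + entry['id'] + entry['name']  # -> result = 83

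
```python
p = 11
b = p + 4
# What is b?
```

Trace (tracking b):
p = 11  # -> p = 11
b = p + 4  # -> b = 15

Answer: 15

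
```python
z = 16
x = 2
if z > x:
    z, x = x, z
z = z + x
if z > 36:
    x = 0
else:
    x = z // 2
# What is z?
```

Answer: 18

Derivation:
Trace (tracking z):
z = 16  # -> z = 16
x = 2  # -> x = 2
if z > x:  # condition is True
    z, x = (x, z)  # -> z = 2, x = 16
z = z + x  # -> z = 18
if z > 36:  # condition is False
else:
    x = z // 2  # -> x = 9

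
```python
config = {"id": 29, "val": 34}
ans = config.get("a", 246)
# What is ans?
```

Trace (tracking ans):
config = {'id': 29, 'val': 34}  # -> config = {'id': 29, 'val': 34}
ans = config.get('a', 246)  # -> ans = 246

Answer: 246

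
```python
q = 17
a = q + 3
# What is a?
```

Answer: 20

Derivation:
Trace (tracking a):
q = 17  # -> q = 17
a = q + 3  # -> a = 20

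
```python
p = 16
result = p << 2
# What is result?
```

Answer: 64

Derivation:
Trace (tracking result):
p = 16  # -> p = 16
result = p << 2  # -> result = 64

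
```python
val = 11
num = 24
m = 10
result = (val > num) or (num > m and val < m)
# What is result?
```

Answer: False

Derivation:
Trace (tracking result):
val = 11  # -> val = 11
num = 24  # -> num = 24
m = 10  # -> m = 10
result = val > num or (num > m and val < m)  # -> result = False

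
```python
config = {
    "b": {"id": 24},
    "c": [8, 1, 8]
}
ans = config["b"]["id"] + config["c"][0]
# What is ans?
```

Trace (tracking ans):
config = {'b': {'id': 24}, 'c': [8, 1, 8]}  # -> config = {'b': {'id': 24}, 'c': [8, 1, 8]}
ans = config['b']['id'] + config['c'][0]  # -> ans = 32

Answer: 32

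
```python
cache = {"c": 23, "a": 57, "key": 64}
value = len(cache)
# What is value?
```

Trace (tracking value):
cache = {'c': 23, 'a': 57, 'key': 64}  # -> cache = {'c': 23, 'a': 57, 'key': 64}
value = len(cache)  # -> value = 3

Answer: 3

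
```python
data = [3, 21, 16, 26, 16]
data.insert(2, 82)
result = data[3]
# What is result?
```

Answer: 16

Derivation:
Trace (tracking result):
data = [3, 21, 16, 26, 16]  # -> data = [3, 21, 16, 26, 16]
data.insert(2, 82)  # -> data = [3, 21, 82, 16, 26, 16]
result = data[3]  # -> result = 16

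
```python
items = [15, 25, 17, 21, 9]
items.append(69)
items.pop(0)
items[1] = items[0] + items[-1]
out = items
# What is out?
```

Answer: [25, 94, 21, 9, 69]

Derivation:
Trace (tracking out):
items = [15, 25, 17, 21, 9]  # -> items = [15, 25, 17, 21, 9]
items.append(69)  # -> items = [15, 25, 17, 21, 9, 69]
items.pop(0)  # -> items = [25, 17, 21, 9, 69]
items[1] = items[0] + items[-1]  # -> items = [25, 94, 21, 9, 69]
out = items  # -> out = [25, 94, 21, 9, 69]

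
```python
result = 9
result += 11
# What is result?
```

Answer: 20

Derivation:
Trace (tracking result):
result = 9  # -> result = 9
result += 11  # -> result = 20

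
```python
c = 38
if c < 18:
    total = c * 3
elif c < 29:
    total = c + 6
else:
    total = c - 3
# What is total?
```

Trace (tracking total):
c = 38  # -> c = 38
if c < 18:  # condition is False
elif c < 29:  # condition is False
else:
    total = c - 3  # -> total = 35

Answer: 35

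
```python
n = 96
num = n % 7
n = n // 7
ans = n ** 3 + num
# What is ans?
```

Trace (tracking ans):
n = 96  # -> n = 96
num = n % 7  # -> num = 5
n = n // 7  # -> n = 13
ans = n ** 3 + num  # -> ans = 2202

Answer: 2202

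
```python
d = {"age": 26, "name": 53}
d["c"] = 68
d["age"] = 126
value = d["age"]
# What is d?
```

Answer: {'age': 126, 'name': 53, 'c': 68}

Derivation:
Trace (tracking d):
d = {'age': 26, 'name': 53}  # -> d = {'age': 26, 'name': 53}
d['c'] = 68  # -> d = {'age': 26, 'name': 53, 'c': 68}
d['age'] = 126  # -> d = {'age': 126, 'name': 53, 'c': 68}
value = d['age']  # -> value = 126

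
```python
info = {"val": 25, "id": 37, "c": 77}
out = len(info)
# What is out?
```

Answer: 3

Derivation:
Trace (tracking out):
info = {'val': 25, 'id': 37, 'c': 77}  # -> info = {'val': 25, 'id': 37, 'c': 77}
out = len(info)  # -> out = 3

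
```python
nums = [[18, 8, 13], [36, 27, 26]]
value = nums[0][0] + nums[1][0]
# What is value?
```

Answer: 54

Derivation:
Trace (tracking value):
nums = [[18, 8, 13], [36, 27, 26]]  # -> nums = [[18, 8, 13], [36, 27, 26]]
value = nums[0][0] + nums[1][0]  # -> value = 54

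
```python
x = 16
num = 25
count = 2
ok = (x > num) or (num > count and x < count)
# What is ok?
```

Answer: False

Derivation:
Trace (tracking ok):
x = 16  # -> x = 16
num = 25  # -> num = 25
count = 2  # -> count = 2
ok = x > num or (num > count and x < count)  # -> ok = False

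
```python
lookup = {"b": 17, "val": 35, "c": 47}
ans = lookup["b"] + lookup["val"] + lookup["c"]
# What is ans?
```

Trace (tracking ans):
lookup = {'b': 17, 'val': 35, 'c': 47}  # -> lookup = {'b': 17, 'val': 35, 'c': 47}
ans = lookup['b'] + lookup['val'] + lookup['c']  # -> ans = 99

Answer: 99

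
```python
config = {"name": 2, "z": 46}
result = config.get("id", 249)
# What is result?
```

Answer: 249

Derivation:
Trace (tracking result):
config = {'name': 2, 'z': 46}  # -> config = {'name': 2, 'z': 46}
result = config.get('id', 249)  # -> result = 249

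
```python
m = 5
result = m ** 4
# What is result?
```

Answer: 625

Derivation:
Trace (tracking result):
m = 5  # -> m = 5
result = m ** 4  # -> result = 625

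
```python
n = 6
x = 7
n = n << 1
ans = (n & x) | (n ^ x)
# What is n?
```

Trace (tracking n):
n = 6  # -> n = 6
x = 7  # -> x = 7
n = n << 1  # -> n = 12
ans = n & x | n ^ x  # -> ans = 15

Answer: 12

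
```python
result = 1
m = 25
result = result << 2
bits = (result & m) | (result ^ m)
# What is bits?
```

Trace (tracking bits):
result = 1  # -> result = 1
m = 25  # -> m = 25
result = result << 2  # -> result = 4
bits = result & m | result ^ m  # -> bits = 29

Answer: 29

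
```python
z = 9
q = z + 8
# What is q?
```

Answer: 17

Derivation:
Trace (tracking q):
z = 9  # -> z = 9
q = z + 8  # -> q = 17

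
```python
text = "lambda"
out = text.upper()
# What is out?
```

Answer: 'LAMBDA'

Derivation:
Trace (tracking out):
text = 'lambda'  # -> text = 'lambda'
out = text.upper()  # -> out = 'LAMBDA'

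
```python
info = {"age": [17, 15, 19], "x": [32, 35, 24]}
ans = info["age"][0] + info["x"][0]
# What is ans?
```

Trace (tracking ans):
info = {'age': [17, 15, 19], 'x': [32, 35, 24]}  # -> info = {'age': [17, 15, 19], 'x': [32, 35, 24]}
ans = info['age'][0] + info['x'][0]  # -> ans = 49

Answer: 49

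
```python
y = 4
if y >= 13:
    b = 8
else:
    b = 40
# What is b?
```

Trace (tracking b):
y = 4  # -> y = 4
if y >= 13:  # condition is False
else:
    b = 40  # -> b = 40

Answer: 40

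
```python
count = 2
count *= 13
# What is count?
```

Trace (tracking count):
count = 2  # -> count = 2
count *= 13  # -> count = 26

Answer: 26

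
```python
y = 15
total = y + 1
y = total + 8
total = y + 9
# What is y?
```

Answer: 24

Derivation:
Trace (tracking y):
y = 15  # -> y = 15
total = y + 1  # -> total = 16
y = total + 8  # -> y = 24
total = y + 9  # -> total = 33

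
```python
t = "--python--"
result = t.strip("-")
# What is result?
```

Answer: 'python'

Derivation:
Trace (tracking result):
t = '--python--'  # -> t = '--python--'
result = t.strip('-')  # -> result = 'python'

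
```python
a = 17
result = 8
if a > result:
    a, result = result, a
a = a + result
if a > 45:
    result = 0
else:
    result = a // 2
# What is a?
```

Trace (tracking a):
a = 17  # -> a = 17
result = 8  # -> result = 8
if a > result:  # condition is True
    a, result = (result, a)  # -> a = 8, result = 17
a = a + result  # -> a = 25
if a > 45:  # condition is False
else:
    result = a // 2  # -> result = 12

Answer: 25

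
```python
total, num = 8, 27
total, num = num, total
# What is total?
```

Answer: 27

Derivation:
Trace (tracking total):
total, num = (8, 27)  # -> total = 8, num = 27
total, num = (num, total)  # -> total = 27, num = 8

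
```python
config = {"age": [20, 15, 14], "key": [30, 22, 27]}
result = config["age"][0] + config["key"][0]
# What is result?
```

Answer: 50

Derivation:
Trace (tracking result):
config = {'age': [20, 15, 14], 'key': [30, 22, 27]}  # -> config = {'age': [20, 15, 14], 'key': [30, 22, 27]}
result = config['age'][0] + config['key'][0]  # -> result = 50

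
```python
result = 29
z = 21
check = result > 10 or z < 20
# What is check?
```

Trace (tracking check):
result = 29  # -> result = 29
z = 21  # -> z = 21
check = result > 10 or z < 20  # -> check = True

Answer: True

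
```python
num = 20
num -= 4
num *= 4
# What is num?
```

Answer: 64

Derivation:
Trace (tracking num):
num = 20  # -> num = 20
num -= 4  # -> num = 16
num *= 4  # -> num = 64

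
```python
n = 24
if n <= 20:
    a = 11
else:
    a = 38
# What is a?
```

Trace (tracking a):
n = 24  # -> n = 24
if n <= 20:  # condition is False
else:
    a = 38  # -> a = 38

Answer: 38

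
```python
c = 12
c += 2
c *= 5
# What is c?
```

Answer: 70

Derivation:
Trace (tracking c):
c = 12  # -> c = 12
c += 2  # -> c = 14
c *= 5  # -> c = 70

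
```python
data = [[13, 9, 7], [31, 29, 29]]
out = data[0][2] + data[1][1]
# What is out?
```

Answer: 36

Derivation:
Trace (tracking out):
data = [[13, 9, 7], [31, 29, 29]]  # -> data = [[13, 9, 7], [31, 29, 29]]
out = data[0][2] + data[1][1]  # -> out = 36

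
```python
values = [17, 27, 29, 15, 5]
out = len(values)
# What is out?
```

Answer: 5

Derivation:
Trace (tracking out):
values = [17, 27, 29, 15, 5]  # -> values = [17, 27, 29, 15, 5]
out = len(values)  # -> out = 5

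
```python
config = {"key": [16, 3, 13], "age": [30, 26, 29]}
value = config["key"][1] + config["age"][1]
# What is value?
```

Trace (tracking value):
config = {'key': [16, 3, 13], 'age': [30, 26, 29]}  # -> config = {'key': [16, 3, 13], 'age': [30, 26, 29]}
value = config['key'][1] + config['age'][1]  # -> value = 29

Answer: 29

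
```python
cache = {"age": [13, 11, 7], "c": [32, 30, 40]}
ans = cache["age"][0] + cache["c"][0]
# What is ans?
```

Trace (tracking ans):
cache = {'age': [13, 11, 7], 'c': [32, 30, 40]}  # -> cache = {'age': [13, 11, 7], 'c': [32, 30, 40]}
ans = cache['age'][0] + cache['c'][0]  # -> ans = 45

Answer: 45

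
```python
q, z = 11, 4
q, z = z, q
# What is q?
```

Answer: 4

Derivation:
Trace (tracking q):
q, z = (11, 4)  # -> q = 11, z = 4
q, z = (z, q)  # -> q = 4, z = 11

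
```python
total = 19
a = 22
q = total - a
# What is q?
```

Trace (tracking q):
total = 19  # -> total = 19
a = 22  # -> a = 22
q = total - a  # -> q = -3

Answer: -3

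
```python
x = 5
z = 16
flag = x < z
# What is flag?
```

Answer: True

Derivation:
Trace (tracking flag):
x = 5  # -> x = 5
z = 16  # -> z = 16
flag = x < z  # -> flag = True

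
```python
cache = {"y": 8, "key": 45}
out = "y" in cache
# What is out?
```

Trace (tracking out):
cache = {'y': 8, 'key': 45}  # -> cache = {'y': 8, 'key': 45}
out = 'y' in cache  # -> out = True

Answer: True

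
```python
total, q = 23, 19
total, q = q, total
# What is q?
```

Trace (tracking q):
total, q = (23, 19)  # -> total = 23, q = 19
total, q = (q, total)  # -> total = 19, q = 23

Answer: 23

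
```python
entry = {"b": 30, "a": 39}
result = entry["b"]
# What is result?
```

Trace (tracking result):
entry = {'b': 30, 'a': 39}  # -> entry = {'b': 30, 'a': 39}
result = entry['b']  # -> result = 30

Answer: 30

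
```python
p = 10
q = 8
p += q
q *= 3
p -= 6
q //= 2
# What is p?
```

Trace (tracking p):
p = 10  # -> p = 10
q = 8  # -> q = 8
p += q  # -> p = 18
q *= 3  # -> q = 24
p -= 6  # -> p = 12
q //= 2  # -> q = 12

Answer: 12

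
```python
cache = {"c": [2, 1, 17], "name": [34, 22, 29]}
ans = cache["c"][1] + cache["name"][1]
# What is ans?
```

Answer: 23

Derivation:
Trace (tracking ans):
cache = {'c': [2, 1, 17], 'name': [34, 22, 29]}  # -> cache = {'c': [2, 1, 17], 'name': [34, 22, 29]}
ans = cache['c'][1] + cache['name'][1]  # -> ans = 23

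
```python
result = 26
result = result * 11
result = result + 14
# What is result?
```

Answer: 300

Derivation:
Trace (tracking result):
result = 26  # -> result = 26
result = result * 11  # -> result = 286
result = result + 14  # -> result = 300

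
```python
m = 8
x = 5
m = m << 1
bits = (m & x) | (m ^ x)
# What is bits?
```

Answer: 21

Derivation:
Trace (tracking bits):
m = 8  # -> m = 8
x = 5  # -> x = 5
m = m << 1  # -> m = 16
bits = m & x | m ^ x  # -> bits = 21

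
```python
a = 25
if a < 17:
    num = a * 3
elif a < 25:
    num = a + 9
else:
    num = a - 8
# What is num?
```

Answer: 17

Derivation:
Trace (tracking num):
a = 25  # -> a = 25
if a < 17:  # condition is False
elif a < 25:  # condition is False
else:
    num = a - 8  # -> num = 17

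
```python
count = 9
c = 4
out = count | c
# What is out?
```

Answer: 13

Derivation:
Trace (tracking out):
count = 9  # -> count = 9
c = 4  # -> c = 4
out = count | c  # -> out = 13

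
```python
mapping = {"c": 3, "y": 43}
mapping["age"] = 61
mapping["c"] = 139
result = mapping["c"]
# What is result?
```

Answer: 139

Derivation:
Trace (tracking result):
mapping = {'c': 3, 'y': 43}  # -> mapping = {'c': 3, 'y': 43}
mapping['age'] = 61  # -> mapping = {'c': 3, 'y': 43, 'age': 61}
mapping['c'] = 139  # -> mapping = {'c': 139, 'y': 43, 'age': 61}
result = mapping['c']  # -> result = 139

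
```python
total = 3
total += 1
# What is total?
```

Answer: 4

Derivation:
Trace (tracking total):
total = 3  # -> total = 3
total += 1  # -> total = 4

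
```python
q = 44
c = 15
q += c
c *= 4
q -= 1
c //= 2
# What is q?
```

Trace (tracking q):
q = 44  # -> q = 44
c = 15  # -> c = 15
q += c  # -> q = 59
c *= 4  # -> c = 60
q -= 1  # -> q = 58
c //= 2  # -> c = 30

Answer: 58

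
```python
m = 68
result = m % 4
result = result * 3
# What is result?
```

Answer: 0

Derivation:
Trace (tracking result):
m = 68  # -> m = 68
result = m % 4  # -> result = 0
result = result * 3  # -> result = 0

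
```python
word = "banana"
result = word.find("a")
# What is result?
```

Answer: 1

Derivation:
Trace (tracking result):
word = 'banana'  # -> word = 'banana'
result = word.find('a')  # -> result = 1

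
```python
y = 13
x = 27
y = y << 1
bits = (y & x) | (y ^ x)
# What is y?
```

Trace (tracking y):
y = 13  # -> y = 13
x = 27  # -> x = 27
y = y << 1  # -> y = 26
bits = y & x | y ^ x  # -> bits = 27

Answer: 26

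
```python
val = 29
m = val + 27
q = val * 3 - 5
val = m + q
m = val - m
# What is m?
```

Answer: 82

Derivation:
Trace (tracking m):
val = 29  # -> val = 29
m = val + 27  # -> m = 56
q = val * 3 - 5  # -> q = 82
val = m + q  # -> val = 138
m = val - m  # -> m = 82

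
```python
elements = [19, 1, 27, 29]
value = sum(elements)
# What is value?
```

Answer: 76

Derivation:
Trace (tracking value):
elements = [19, 1, 27, 29]  # -> elements = [19, 1, 27, 29]
value = sum(elements)  # -> value = 76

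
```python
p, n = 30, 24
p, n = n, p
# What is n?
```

Answer: 30

Derivation:
Trace (tracking n):
p, n = (30, 24)  # -> p = 30, n = 24
p, n = (n, p)  # -> p = 24, n = 30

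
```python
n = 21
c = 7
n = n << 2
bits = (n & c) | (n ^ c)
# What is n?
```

Answer: 84

Derivation:
Trace (tracking n):
n = 21  # -> n = 21
c = 7  # -> c = 7
n = n << 2  # -> n = 84
bits = n & c | n ^ c  # -> bits = 87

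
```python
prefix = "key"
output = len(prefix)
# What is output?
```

Answer: 3

Derivation:
Trace (tracking output):
prefix = 'key'  # -> prefix = 'key'
output = len(prefix)  # -> output = 3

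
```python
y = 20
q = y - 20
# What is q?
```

Answer: 0

Derivation:
Trace (tracking q):
y = 20  # -> y = 20
q = y - 20  # -> q = 0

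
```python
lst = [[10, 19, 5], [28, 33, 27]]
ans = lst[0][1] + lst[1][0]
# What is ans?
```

Trace (tracking ans):
lst = [[10, 19, 5], [28, 33, 27]]  # -> lst = [[10, 19, 5], [28, 33, 27]]
ans = lst[0][1] + lst[1][0]  # -> ans = 47

Answer: 47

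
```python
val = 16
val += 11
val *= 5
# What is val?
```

Trace (tracking val):
val = 16  # -> val = 16
val += 11  # -> val = 27
val *= 5  # -> val = 135

Answer: 135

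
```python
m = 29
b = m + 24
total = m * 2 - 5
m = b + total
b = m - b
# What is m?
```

Trace (tracking m):
m = 29  # -> m = 29
b = m + 24  # -> b = 53
total = m * 2 - 5  # -> total = 53
m = b + total  # -> m = 106
b = m - b  # -> b = 53

Answer: 106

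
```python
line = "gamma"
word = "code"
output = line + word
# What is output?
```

Answer: 'gammacode'

Derivation:
Trace (tracking output):
line = 'gamma'  # -> line = 'gamma'
word = 'code'  # -> word = 'code'
output = line + word  # -> output = 'gammacode'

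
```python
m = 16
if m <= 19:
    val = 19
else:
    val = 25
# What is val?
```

Answer: 19

Derivation:
Trace (tracking val):
m = 16  # -> m = 16
if m <= 19:  # condition is True
    val = 19  # -> val = 19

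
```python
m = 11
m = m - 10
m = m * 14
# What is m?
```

Answer: 14

Derivation:
Trace (tracking m):
m = 11  # -> m = 11
m = m - 10  # -> m = 1
m = m * 14  # -> m = 14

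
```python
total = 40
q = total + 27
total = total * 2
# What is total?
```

Trace (tracking total):
total = 40  # -> total = 40
q = total + 27  # -> q = 67
total = total * 2  # -> total = 80

Answer: 80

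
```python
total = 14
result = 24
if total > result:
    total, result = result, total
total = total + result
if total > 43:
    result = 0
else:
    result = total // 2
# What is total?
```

Trace (tracking total):
total = 14  # -> total = 14
result = 24  # -> result = 24
if total > result:  # condition is False
total = total + result  # -> total = 38
if total > 43:  # condition is False
else:
    result = total // 2  # -> result = 19

Answer: 38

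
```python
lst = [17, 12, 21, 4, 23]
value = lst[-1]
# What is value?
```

Answer: 23

Derivation:
Trace (tracking value):
lst = [17, 12, 21, 4, 23]  # -> lst = [17, 12, 21, 4, 23]
value = lst[-1]  # -> value = 23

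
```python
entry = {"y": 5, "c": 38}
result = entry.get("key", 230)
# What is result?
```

Answer: 230

Derivation:
Trace (tracking result):
entry = {'y': 5, 'c': 38}  # -> entry = {'y': 5, 'c': 38}
result = entry.get('key', 230)  # -> result = 230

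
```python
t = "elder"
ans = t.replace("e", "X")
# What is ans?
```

Trace (tracking ans):
t = 'elder'  # -> t = 'elder'
ans = t.replace('e', 'X')  # -> ans = 'XldXr'

Answer: 'XldXr'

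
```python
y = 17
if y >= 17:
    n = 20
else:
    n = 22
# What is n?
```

Answer: 20

Derivation:
Trace (tracking n):
y = 17  # -> y = 17
if y >= 17:  # condition is True
    n = 20  # -> n = 20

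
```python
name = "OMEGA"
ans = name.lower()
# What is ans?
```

Trace (tracking ans):
name = 'OMEGA'  # -> name = 'OMEGA'
ans = name.lower()  # -> ans = 'omega'

Answer: 'omega'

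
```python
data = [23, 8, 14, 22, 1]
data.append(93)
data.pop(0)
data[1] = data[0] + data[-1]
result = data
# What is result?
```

Answer: [8, 101, 22, 1, 93]

Derivation:
Trace (tracking result):
data = [23, 8, 14, 22, 1]  # -> data = [23, 8, 14, 22, 1]
data.append(93)  # -> data = [23, 8, 14, 22, 1, 93]
data.pop(0)  # -> data = [8, 14, 22, 1, 93]
data[1] = data[0] + data[-1]  # -> data = [8, 101, 22, 1, 93]
result = data  # -> result = [8, 101, 22, 1, 93]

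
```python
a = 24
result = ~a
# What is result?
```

Answer: -25

Derivation:
Trace (tracking result):
a = 24  # -> a = 24
result = ~a  # -> result = -25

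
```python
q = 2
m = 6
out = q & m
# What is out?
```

Trace (tracking out):
q = 2  # -> q = 2
m = 6  # -> m = 6
out = q & m  # -> out = 2

Answer: 2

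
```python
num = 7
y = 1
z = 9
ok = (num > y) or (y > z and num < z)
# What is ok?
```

Trace (tracking ok):
num = 7  # -> num = 7
y = 1  # -> y = 1
z = 9  # -> z = 9
ok = num > y or (y > z and num < z)  # -> ok = True

Answer: True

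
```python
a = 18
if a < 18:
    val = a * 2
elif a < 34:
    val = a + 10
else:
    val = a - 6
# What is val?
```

Answer: 28

Derivation:
Trace (tracking val):
a = 18  # -> a = 18
if a < 18:  # condition is False
elif a < 34:  # condition is True
    val = a + 10  # -> val = 28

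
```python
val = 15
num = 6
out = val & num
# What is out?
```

Answer: 6

Derivation:
Trace (tracking out):
val = 15  # -> val = 15
num = 6  # -> num = 6
out = val & num  # -> out = 6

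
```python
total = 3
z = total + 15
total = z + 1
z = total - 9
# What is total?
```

Answer: 19

Derivation:
Trace (tracking total):
total = 3  # -> total = 3
z = total + 15  # -> z = 18
total = z + 1  # -> total = 19
z = total - 9  # -> z = 10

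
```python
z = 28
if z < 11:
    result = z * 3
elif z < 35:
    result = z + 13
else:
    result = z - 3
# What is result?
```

Trace (tracking result):
z = 28  # -> z = 28
if z < 11:  # condition is False
elif z < 35:  # condition is True
    result = z + 13  # -> result = 41

Answer: 41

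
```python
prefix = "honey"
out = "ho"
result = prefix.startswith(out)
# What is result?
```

Trace (tracking result):
prefix = 'honey'  # -> prefix = 'honey'
out = 'ho'  # -> out = 'ho'
result = prefix.startswith(out)  # -> result = True

Answer: True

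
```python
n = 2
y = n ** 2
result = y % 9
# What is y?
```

Trace (tracking y):
n = 2  # -> n = 2
y = n ** 2  # -> y = 4
result = y % 9  # -> result = 4

Answer: 4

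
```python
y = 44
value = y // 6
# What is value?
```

Trace (tracking value):
y = 44  # -> y = 44
value = y // 6  # -> value = 7

Answer: 7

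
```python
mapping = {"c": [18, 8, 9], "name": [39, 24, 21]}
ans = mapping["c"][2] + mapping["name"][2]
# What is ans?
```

Trace (tracking ans):
mapping = {'c': [18, 8, 9], 'name': [39, 24, 21]}  # -> mapping = {'c': [18, 8, 9], 'name': [39, 24, 21]}
ans = mapping['c'][2] + mapping['name'][2]  # -> ans = 30

Answer: 30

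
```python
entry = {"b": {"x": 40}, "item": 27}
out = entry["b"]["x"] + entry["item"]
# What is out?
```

Answer: 67

Derivation:
Trace (tracking out):
entry = {'b': {'x': 40}, 'item': 27}  # -> entry = {'b': {'x': 40}, 'item': 27}
out = entry['b']['x'] + entry['item']  # -> out = 67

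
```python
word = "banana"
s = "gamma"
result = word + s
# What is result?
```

Answer: 'bananagamma'

Derivation:
Trace (tracking result):
word = 'banana'  # -> word = 'banana'
s = 'gamma'  # -> s = 'gamma'
result = word + s  # -> result = 'bananagamma'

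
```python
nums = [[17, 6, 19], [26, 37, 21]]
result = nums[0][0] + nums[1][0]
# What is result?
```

Answer: 43

Derivation:
Trace (tracking result):
nums = [[17, 6, 19], [26, 37, 21]]  # -> nums = [[17, 6, 19], [26, 37, 21]]
result = nums[0][0] + nums[1][0]  # -> result = 43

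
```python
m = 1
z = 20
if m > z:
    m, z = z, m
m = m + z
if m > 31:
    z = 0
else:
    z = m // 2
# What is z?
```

Answer: 10

Derivation:
Trace (tracking z):
m = 1  # -> m = 1
z = 20  # -> z = 20
if m > z:  # condition is False
m = m + z  # -> m = 21
if m > 31:  # condition is False
else:
    z = m // 2  # -> z = 10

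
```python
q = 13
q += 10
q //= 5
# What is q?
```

Answer: 4

Derivation:
Trace (tracking q):
q = 13  # -> q = 13
q += 10  # -> q = 23
q //= 5  # -> q = 4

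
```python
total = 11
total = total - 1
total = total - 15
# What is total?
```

Trace (tracking total):
total = 11  # -> total = 11
total = total - 1  # -> total = 10
total = total - 15  # -> total = -5

Answer: -5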